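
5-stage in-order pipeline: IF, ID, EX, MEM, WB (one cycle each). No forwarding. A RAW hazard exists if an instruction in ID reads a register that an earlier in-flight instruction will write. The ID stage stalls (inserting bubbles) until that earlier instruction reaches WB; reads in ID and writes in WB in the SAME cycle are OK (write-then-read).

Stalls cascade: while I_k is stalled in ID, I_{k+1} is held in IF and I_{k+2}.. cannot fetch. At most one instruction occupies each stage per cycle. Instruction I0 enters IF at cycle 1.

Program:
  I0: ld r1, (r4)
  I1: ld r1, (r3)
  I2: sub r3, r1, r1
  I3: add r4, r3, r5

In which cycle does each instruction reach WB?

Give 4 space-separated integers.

Answer: 5 6 9 12

Derivation:
I0 ld r1 <- r4: IF@1 ID@2 stall=0 (-) EX@3 MEM@4 WB@5
I1 ld r1 <- r3: IF@2 ID@3 stall=0 (-) EX@4 MEM@5 WB@6
I2 sub r3 <- r1,r1: IF@3 ID@4 stall=2 (RAW on I1.r1 (WB@6)) EX@7 MEM@8 WB@9
I3 add r4 <- r3,r5: IF@4 ID@7 stall=2 (RAW on I2.r3 (WB@9)) EX@10 MEM@11 WB@12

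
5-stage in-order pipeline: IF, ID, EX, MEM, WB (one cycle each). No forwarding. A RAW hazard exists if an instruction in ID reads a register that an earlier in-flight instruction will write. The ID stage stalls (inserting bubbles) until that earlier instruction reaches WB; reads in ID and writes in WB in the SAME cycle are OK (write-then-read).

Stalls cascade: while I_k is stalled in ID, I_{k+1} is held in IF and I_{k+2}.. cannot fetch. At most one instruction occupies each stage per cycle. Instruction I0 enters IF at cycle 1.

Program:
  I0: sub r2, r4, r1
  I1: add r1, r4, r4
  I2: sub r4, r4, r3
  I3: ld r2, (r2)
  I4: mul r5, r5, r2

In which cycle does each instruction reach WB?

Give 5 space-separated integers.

I0 sub r2 <- r4,r1: IF@1 ID@2 stall=0 (-) EX@3 MEM@4 WB@5
I1 add r1 <- r4,r4: IF@2 ID@3 stall=0 (-) EX@4 MEM@5 WB@6
I2 sub r4 <- r4,r3: IF@3 ID@4 stall=0 (-) EX@5 MEM@6 WB@7
I3 ld r2 <- r2: IF@4 ID@5 stall=0 (-) EX@6 MEM@7 WB@8
I4 mul r5 <- r5,r2: IF@5 ID@6 stall=2 (RAW on I3.r2 (WB@8)) EX@9 MEM@10 WB@11

Answer: 5 6 7 8 11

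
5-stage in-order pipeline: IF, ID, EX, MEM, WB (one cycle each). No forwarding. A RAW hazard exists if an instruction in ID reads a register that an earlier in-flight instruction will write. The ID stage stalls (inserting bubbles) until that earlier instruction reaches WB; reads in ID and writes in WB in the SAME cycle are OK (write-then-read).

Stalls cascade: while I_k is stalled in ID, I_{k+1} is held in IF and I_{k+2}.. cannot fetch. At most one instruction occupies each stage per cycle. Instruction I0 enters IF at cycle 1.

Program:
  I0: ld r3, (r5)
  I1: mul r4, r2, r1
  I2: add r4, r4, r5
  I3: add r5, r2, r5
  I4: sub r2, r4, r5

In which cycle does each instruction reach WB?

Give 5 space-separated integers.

I0 ld r3 <- r5: IF@1 ID@2 stall=0 (-) EX@3 MEM@4 WB@5
I1 mul r4 <- r2,r1: IF@2 ID@3 stall=0 (-) EX@4 MEM@5 WB@6
I2 add r4 <- r4,r5: IF@3 ID@4 stall=2 (RAW on I1.r4 (WB@6)) EX@7 MEM@8 WB@9
I3 add r5 <- r2,r5: IF@4 ID@7 stall=0 (-) EX@8 MEM@9 WB@10
I4 sub r2 <- r4,r5: IF@7 ID@8 stall=2 (RAW on I3.r5 (WB@10)) EX@11 MEM@12 WB@13

Answer: 5 6 9 10 13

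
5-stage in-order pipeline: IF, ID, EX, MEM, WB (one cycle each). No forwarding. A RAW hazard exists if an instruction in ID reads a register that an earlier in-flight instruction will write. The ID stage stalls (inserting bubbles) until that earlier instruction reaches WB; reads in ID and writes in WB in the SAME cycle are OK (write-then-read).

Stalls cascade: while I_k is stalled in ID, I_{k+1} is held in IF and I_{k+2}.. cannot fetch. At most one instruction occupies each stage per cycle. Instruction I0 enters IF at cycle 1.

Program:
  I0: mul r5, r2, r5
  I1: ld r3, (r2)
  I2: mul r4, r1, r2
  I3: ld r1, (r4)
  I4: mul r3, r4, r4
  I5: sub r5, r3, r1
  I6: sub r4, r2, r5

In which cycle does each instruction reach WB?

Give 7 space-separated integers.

Answer: 5 6 7 10 11 14 17

Derivation:
I0 mul r5 <- r2,r5: IF@1 ID@2 stall=0 (-) EX@3 MEM@4 WB@5
I1 ld r3 <- r2: IF@2 ID@3 stall=0 (-) EX@4 MEM@5 WB@6
I2 mul r4 <- r1,r2: IF@3 ID@4 stall=0 (-) EX@5 MEM@6 WB@7
I3 ld r1 <- r4: IF@4 ID@5 stall=2 (RAW on I2.r4 (WB@7)) EX@8 MEM@9 WB@10
I4 mul r3 <- r4,r4: IF@5 ID@8 stall=0 (-) EX@9 MEM@10 WB@11
I5 sub r5 <- r3,r1: IF@8 ID@9 stall=2 (RAW on I4.r3 (WB@11)) EX@12 MEM@13 WB@14
I6 sub r4 <- r2,r5: IF@9 ID@12 stall=2 (RAW on I5.r5 (WB@14)) EX@15 MEM@16 WB@17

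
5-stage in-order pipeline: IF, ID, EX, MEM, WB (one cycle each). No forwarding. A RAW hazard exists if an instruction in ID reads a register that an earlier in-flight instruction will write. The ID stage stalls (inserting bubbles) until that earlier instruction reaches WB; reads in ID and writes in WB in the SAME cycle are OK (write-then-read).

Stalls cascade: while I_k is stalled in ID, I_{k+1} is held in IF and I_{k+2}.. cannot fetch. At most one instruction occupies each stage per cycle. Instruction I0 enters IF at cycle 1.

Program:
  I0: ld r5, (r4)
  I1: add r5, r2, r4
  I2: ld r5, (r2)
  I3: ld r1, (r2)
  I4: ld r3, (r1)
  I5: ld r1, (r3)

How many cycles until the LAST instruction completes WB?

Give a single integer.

Answer: 14

Derivation:
I0 ld r5 <- r4: IF@1 ID@2 stall=0 (-) EX@3 MEM@4 WB@5
I1 add r5 <- r2,r4: IF@2 ID@3 stall=0 (-) EX@4 MEM@5 WB@6
I2 ld r5 <- r2: IF@3 ID@4 stall=0 (-) EX@5 MEM@6 WB@7
I3 ld r1 <- r2: IF@4 ID@5 stall=0 (-) EX@6 MEM@7 WB@8
I4 ld r3 <- r1: IF@5 ID@6 stall=2 (RAW on I3.r1 (WB@8)) EX@9 MEM@10 WB@11
I5 ld r1 <- r3: IF@6 ID@9 stall=2 (RAW on I4.r3 (WB@11)) EX@12 MEM@13 WB@14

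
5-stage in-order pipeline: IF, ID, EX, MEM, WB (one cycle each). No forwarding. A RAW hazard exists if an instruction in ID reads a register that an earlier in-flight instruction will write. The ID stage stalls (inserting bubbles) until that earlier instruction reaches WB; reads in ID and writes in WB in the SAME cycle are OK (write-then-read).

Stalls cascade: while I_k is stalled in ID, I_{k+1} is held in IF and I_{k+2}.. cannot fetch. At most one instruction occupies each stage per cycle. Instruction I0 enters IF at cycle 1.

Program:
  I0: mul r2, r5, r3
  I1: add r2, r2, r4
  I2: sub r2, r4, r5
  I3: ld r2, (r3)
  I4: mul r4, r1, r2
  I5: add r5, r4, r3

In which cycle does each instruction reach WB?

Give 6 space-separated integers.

Answer: 5 8 9 10 13 16

Derivation:
I0 mul r2 <- r5,r3: IF@1 ID@2 stall=0 (-) EX@3 MEM@4 WB@5
I1 add r2 <- r2,r4: IF@2 ID@3 stall=2 (RAW on I0.r2 (WB@5)) EX@6 MEM@7 WB@8
I2 sub r2 <- r4,r5: IF@3 ID@6 stall=0 (-) EX@7 MEM@8 WB@9
I3 ld r2 <- r3: IF@6 ID@7 stall=0 (-) EX@8 MEM@9 WB@10
I4 mul r4 <- r1,r2: IF@7 ID@8 stall=2 (RAW on I3.r2 (WB@10)) EX@11 MEM@12 WB@13
I5 add r5 <- r4,r3: IF@8 ID@11 stall=2 (RAW on I4.r4 (WB@13)) EX@14 MEM@15 WB@16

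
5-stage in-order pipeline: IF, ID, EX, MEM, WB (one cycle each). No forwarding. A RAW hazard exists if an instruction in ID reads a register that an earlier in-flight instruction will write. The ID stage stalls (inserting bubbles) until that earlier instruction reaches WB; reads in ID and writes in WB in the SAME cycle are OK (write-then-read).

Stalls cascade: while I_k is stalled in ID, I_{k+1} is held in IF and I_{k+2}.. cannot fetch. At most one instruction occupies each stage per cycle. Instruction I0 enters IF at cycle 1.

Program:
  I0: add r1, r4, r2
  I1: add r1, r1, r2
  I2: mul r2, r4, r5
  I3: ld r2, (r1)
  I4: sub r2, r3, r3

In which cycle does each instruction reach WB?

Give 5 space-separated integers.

Answer: 5 8 9 11 12

Derivation:
I0 add r1 <- r4,r2: IF@1 ID@2 stall=0 (-) EX@3 MEM@4 WB@5
I1 add r1 <- r1,r2: IF@2 ID@3 stall=2 (RAW on I0.r1 (WB@5)) EX@6 MEM@7 WB@8
I2 mul r2 <- r4,r5: IF@3 ID@6 stall=0 (-) EX@7 MEM@8 WB@9
I3 ld r2 <- r1: IF@6 ID@7 stall=1 (RAW on I1.r1 (WB@8)) EX@9 MEM@10 WB@11
I4 sub r2 <- r3,r3: IF@7 ID@9 stall=0 (-) EX@10 MEM@11 WB@12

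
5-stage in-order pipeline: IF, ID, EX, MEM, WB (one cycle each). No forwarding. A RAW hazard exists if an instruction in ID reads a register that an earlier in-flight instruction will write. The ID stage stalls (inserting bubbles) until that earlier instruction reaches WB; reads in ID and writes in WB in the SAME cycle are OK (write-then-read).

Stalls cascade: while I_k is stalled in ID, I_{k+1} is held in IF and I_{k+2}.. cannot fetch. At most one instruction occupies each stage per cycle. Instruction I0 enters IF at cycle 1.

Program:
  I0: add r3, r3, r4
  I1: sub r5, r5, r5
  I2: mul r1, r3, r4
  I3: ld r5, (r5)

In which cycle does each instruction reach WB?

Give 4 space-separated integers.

Answer: 5 6 8 9

Derivation:
I0 add r3 <- r3,r4: IF@1 ID@2 stall=0 (-) EX@3 MEM@4 WB@5
I1 sub r5 <- r5,r5: IF@2 ID@3 stall=0 (-) EX@4 MEM@5 WB@6
I2 mul r1 <- r3,r4: IF@3 ID@4 stall=1 (RAW on I0.r3 (WB@5)) EX@6 MEM@7 WB@8
I3 ld r5 <- r5: IF@4 ID@6 stall=0 (-) EX@7 MEM@8 WB@9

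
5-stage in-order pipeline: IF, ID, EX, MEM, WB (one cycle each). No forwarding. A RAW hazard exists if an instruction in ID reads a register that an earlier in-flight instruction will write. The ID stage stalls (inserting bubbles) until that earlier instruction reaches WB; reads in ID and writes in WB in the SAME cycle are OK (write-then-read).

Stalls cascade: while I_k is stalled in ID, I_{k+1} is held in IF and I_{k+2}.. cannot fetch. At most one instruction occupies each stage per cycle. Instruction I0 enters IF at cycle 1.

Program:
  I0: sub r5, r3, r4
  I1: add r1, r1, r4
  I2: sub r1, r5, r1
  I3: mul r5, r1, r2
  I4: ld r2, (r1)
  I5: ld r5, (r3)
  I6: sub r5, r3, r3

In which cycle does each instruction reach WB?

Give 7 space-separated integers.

I0 sub r5 <- r3,r4: IF@1 ID@2 stall=0 (-) EX@3 MEM@4 WB@5
I1 add r1 <- r1,r4: IF@2 ID@3 stall=0 (-) EX@4 MEM@5 WB@6
I2 sub r1 <- r5,r1: IF@3 ID@4 stall=2 (RAW on I1.r1 (WB@6)) EX@7 MEM@8 WB@9
I3 mul r5 <- r1,r2: IF@4 ID@7 stall=2 (RAW on I2.r1 (WB@9)) EX@10 MEM@11 WB@12
I4 ld r2 <- r1: IF@7 ID@10 stall=0 (-) EX@11 MEM@12 WB@13
I5 ld r5 <- r3: IF@10 ID@11 stall=0 (-) EX@12 MEM@13 WB@14
I6 sub r5 <- r3,r3: IF@11 ID@12 stall=0 (-) EX@13 MEM@14 WB@15

Answer: 5 6 9 12 13 14 15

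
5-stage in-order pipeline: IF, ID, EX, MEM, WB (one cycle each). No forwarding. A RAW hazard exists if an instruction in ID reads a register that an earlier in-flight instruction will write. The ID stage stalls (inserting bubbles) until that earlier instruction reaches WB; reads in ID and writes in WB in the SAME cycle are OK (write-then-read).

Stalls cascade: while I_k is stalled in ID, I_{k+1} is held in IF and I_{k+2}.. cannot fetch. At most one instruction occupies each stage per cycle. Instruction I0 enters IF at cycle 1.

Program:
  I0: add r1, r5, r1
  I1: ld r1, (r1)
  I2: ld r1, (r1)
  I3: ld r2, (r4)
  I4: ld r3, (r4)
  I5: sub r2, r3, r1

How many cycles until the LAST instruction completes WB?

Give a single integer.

I0 add r1 <- r5,r1: IF@1 ID@2 stall=0 (-) EX@3 MEM@4 WB@5
I1 ld r1 <- r1: IF@2 ID@3 stall=2 (RAW on I0.r1 (WB@5)) EX@6 MEM@7 WB@8
I2 ld r1 <- r1: IF@3 ID@6 stall=2 (RAW on I1.r1 (WB@8)) EX@9 MEM@10 WB@11
I3 ld r2 <- r4: IF@6 ID@9 stall=0 (-) EX@10 MEM@11 WB@12
I4 ld r3 <- r4: IF@9 ID@10 stall=0 (-) EX@11 MEM@12 WB@13
I5 sub r2 <- r3,r1: IF@10 ID@11 stall=2 (RAW on I4.r3 (WB@13)) EX@14 MEM@15 WB@16

Answer: 16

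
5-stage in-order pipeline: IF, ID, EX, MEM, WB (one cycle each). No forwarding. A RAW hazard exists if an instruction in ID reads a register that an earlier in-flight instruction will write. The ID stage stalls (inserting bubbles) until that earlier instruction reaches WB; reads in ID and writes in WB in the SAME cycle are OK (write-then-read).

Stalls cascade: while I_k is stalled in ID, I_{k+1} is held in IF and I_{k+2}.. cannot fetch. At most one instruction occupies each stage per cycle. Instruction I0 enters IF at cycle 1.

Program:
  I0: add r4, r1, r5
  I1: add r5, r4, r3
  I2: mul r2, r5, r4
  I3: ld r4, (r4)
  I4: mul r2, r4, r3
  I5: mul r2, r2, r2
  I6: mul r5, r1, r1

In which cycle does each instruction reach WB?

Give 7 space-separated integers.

Answer: 5 8 11 12 15 18 19

Derivation:
I0 add r4 <- r1,r5: IF@1 ID@2 stall=0 (-) EX@3 MEM@4 WB@5
I1 add r5 <- r4,r3: IF@2 ID@3 stall=2 (RAW on I0.r4 (WB@5)) EX@6 MEM@7 WB@8
I2 mul r2 <- r5,r4: IF@3 ID@6 stall=2 (RAW on I1.r5 (WB@8)) EX@9 MEM@10 WB@11
I3 ld r4 <- r4: IF@6 ID@9 stall=0 (-) EX@10 MEM@11 WB@12
I4 mul r2 <- r4,r3: IF@9 ID@10 stall=2 (RAW on I3.r4 (WB@12)) EX@13 MEM@14 WB@15
I5 mul r2 <- r2,r2: IF@10 ID@13 stall=2 (RAW on I4.r2 (WB@15)) EX@16 MEM@17 WB@18
I6 mul r5 <- r1,r1: IF@13 ID@16 stall=0 (-) EX@17 MEM@18 WB@19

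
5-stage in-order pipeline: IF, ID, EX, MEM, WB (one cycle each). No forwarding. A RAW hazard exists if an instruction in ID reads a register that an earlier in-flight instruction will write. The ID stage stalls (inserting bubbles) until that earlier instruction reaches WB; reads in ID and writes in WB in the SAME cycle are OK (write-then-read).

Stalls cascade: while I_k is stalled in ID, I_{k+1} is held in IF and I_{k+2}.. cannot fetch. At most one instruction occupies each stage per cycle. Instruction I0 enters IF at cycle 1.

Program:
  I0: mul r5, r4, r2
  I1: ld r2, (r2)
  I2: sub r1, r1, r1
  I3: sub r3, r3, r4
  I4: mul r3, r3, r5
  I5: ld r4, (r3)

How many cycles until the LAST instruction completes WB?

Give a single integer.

I0 mul r5 <- r4,r2: IF@1 ID@2 stall=0 (-) EX@3 MEM@4 WB@5
I1 ld r2 <- r2: IF@2 ID@3 stall=0 (-) EX@4 MEM@5 WB@6
I2 sub r1 <- r1,r1: IF@3 ID@4 stall=0 (-) EX@5 MEM@6 WB@7
I3 sub r3 <- r3,r4: IF@4 ID@5 stall=0 (-) EX@6 MEM@7 WB@8
I4 mul r3 <- r3,r5: IF@5 ID@6 stall=2 (RAW on I3.r3 (WB@8)) EX@9 MEM@10 WB@11
I5 ld r4 <- r3: IF@6 ID@9 stall=2 (RAW on I4.r3 (WB@11)) EX@12 MEM@13 WB@14

Answer: 14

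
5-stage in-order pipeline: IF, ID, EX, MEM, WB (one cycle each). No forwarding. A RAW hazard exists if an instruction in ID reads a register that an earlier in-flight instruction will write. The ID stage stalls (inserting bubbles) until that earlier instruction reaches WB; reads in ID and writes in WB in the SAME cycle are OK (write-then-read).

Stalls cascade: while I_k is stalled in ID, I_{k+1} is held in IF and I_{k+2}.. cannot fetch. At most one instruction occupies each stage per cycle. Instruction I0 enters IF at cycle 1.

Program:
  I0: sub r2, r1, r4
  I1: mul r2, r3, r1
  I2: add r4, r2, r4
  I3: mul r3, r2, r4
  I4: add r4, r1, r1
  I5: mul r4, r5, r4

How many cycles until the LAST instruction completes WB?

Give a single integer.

Answer: 16

Derivation:
I0 sub r2 <- r1,r4: IF@1 ID@2 stall=0 (-) EX@3 MEM@4 WB@5
I1 mul r2 <- r3,r1: IF@2 ID@3 stall=0 (-) EX@4 MEM@5 WB@6
I2 add r4 <- r2,r4: IF@3 ID@4 stall=2 (RAW on I1.r2 (WB@6)) EX@7 MEM@8 WB@9
I3 mul r3 <- r2,r4: IF@4 ID@7 stall=2 (RAW on I2.r4 (WB@9)) EX@10 MEM@11 WB@12
I4 add r4 <- r1,r1: IF@7 ID@10 stall=0 (-) EX@11 MEM@12 WB@13
I5 mul r4 <- r5,r4: IF@10 ID@11 stall=2 (RAW on I4.r4 (WB@13)) EX@14 MEM@15 WB@16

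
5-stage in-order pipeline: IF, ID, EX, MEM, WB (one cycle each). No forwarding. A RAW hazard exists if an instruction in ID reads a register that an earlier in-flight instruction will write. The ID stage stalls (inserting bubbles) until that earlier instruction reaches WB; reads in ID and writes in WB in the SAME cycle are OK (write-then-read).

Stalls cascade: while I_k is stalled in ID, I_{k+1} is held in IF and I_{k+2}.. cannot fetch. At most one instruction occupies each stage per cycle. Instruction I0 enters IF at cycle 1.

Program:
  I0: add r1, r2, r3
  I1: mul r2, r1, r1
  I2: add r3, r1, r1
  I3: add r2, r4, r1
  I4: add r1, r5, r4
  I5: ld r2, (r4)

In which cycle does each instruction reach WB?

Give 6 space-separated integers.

I0 add r1 <- r2,r3: IF@1 ID@2 stall=0 (-) EX@3 MEM@4 WB@5
I1 mul r2 <- r1,r1: IF@2 ID@3 stall=2 (RAW on I0.r1 (WB@5)) EX@6 MEM@7 WB@8
I2 add r3 <- r1,r1: IF@3 ID@6 stall=0 (-) EX@7 MEM@8 WB@9
I3 add r2 <- r4,r1: IF@6 ID@7 stall=0 (-) EX@8 MEM@9 WB@10
I4 add r1 <- r5,r4: IF@7 ID@8 stall=0 (-) EX@9 MEM@10 WB@11
I5 ld r2 <- r4: IF@8 ID@9 stall=0 (-) EX@10 MEM@11 WB@12

Answer: 5 8 9 10 11 12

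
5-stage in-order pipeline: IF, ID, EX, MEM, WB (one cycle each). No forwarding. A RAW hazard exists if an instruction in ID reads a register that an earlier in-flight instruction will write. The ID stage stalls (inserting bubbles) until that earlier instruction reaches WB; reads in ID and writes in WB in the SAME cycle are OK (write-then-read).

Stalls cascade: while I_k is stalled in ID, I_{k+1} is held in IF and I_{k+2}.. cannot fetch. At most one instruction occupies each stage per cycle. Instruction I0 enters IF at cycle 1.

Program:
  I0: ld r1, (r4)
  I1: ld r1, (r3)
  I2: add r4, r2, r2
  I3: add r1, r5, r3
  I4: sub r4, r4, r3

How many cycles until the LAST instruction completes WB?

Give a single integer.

Answer: 10

Derivation:
I0 ld r1 <- r4: IF@1 ID@2 stall=0 (-) EX@3 MEM@4 WB@5
I1 ld r1 <- r3: IF@2 ID@3 stall=0 (-) EX@4 MEM@5 WB@6
I2 add r4 <- r2,r2: IF@3 ID@4 stall=0 (-) EX@5 MEM@6 WB@7
I3 add r1 <- r5,r3: IF@4 ID@5 stall=0 (-) EX@6 MEM@7 WB@8
I4 sub r4 <- r4,r3: IF@5 ID@6 stall=1 (RAW on I2.r4 (WB@7)) EX@8 MEM@9 WB@10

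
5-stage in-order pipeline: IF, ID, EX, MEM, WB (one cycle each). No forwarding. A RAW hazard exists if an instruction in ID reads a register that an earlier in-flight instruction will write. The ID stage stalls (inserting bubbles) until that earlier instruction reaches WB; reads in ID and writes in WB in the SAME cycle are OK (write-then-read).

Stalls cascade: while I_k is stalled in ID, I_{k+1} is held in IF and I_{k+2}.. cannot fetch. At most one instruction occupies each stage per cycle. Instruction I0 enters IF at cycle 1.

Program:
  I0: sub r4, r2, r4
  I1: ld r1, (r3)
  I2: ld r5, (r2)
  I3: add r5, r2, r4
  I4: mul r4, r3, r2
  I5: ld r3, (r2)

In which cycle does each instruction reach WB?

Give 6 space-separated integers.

Answer: 5 6 7 8 9 10

Derivation:
I0 sub r4 <- r2,r4: IF@1 ID@2 stall=0 (-) EX@3 MEM@4 WB@5
I1 ld r1 <- r3: IF@2 ID@3 stall=0 (-) EX@4 MEM@5 WB@6
I2 ld r5 <- r2: IF@3 ID@4 stall=0 (-) EX@5 MEM@6 WB@7
I3 add r5 <- r2,r4: IF@4 ID@5 stall=0 (-) EX@6 MEM@7 WB@8
I4 mul r4 <- r3,r2: IF@5 ID@6 stall=0 (-) EX@7 MEM@8 WB@9
I5 ld r3 <- r2: IF@6 ID@7 stall=0 (-) EX@8 MEM@9 WB@10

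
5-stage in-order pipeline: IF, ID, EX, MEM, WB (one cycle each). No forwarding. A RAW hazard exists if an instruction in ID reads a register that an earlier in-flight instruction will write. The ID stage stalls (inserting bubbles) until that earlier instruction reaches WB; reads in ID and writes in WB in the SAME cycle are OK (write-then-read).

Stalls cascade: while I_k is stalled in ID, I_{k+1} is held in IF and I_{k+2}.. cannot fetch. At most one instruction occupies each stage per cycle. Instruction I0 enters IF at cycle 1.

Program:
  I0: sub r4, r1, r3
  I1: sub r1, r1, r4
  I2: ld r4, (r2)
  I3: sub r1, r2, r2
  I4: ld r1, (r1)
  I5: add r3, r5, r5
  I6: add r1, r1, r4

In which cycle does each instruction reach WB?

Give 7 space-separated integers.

Answer: 5 8 9 10 13 14 16

Derivation:
I0 sub r4 <- r1,r3: IF@1 ID@2 stall=0 (-) EX@3 MEM@4 WB@5
I1 sub r1 <- r1,r4: IF@2 ID@3 stall=2 (RAW on I0.r4 (WB@5)) EX@6 MEM@7 WB@8
I2 ld r4 <- r2: IF@3 ID@6 stall=0 (-) EX@7 MEM@8 WB@9
I3 sub r1 <- r2,r2: IF@6 ID@7 stall=0 (-) EX@8 MEM@9 WB@10
I4 ld r1 <- r1: IF@7 ID@8 stall=2 (RAW on I3.r1 (WB@10)) EX@11 MEM@12 WB@13
I5 add r3 <- r5,r5: IF@8 ID@11 stall=0 (-) EX@12 MEM@13 WB@14
I6 add r1 <- r1,r4: IF@11 ID@12 stall=1 (RAW on I4.r1 (WB@13)) EX@14 MEM@15 WB@16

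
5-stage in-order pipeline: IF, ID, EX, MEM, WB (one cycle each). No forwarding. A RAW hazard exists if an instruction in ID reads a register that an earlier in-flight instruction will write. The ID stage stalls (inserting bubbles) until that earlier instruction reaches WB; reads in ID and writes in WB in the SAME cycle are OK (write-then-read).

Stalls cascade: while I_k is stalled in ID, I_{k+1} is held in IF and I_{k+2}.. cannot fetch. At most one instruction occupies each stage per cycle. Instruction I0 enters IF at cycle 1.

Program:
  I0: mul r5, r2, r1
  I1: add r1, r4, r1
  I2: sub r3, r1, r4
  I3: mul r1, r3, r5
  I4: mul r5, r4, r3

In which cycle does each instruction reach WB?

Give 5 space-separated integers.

I0 mul r5 <- r2,r1: IF@1 ID@2 stall=0 (-) EX@3 MEM@4 WB@5
I1 add r1 <- r4,r1: IF@2 ID@3 stall=0 (-) EX@4 MEM@5 WB@6
I2 sub r3 <- r1,r4: IF@3 ID@4 stall=2 (RAW on I1.r1 (WB@6)) EX@7 MEM@8 WB@9
I3 mul r1 <- r3,r5: IF@4 ID@7 stall=2 (RAW on I2.r3 (WB@9)) EX@10 MEM@11 WB@12
I4 mul r5 <- r4,r3: IF@7 ID@10 stall=0 (-) EX@11 MEM@12 WB@13

Answer: 5 6 9 12 13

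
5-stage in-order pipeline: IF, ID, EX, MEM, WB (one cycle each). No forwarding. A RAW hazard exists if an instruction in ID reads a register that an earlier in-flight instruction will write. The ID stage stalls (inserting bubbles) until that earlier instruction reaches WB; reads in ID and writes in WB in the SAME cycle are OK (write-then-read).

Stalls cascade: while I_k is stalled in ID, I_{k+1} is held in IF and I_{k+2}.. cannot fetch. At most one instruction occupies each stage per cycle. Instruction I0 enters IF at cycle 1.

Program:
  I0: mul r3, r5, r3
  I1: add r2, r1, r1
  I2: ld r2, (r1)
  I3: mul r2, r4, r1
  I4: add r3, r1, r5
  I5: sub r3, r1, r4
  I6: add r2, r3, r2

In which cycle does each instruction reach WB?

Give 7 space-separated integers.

I0 mul r3 <- r5,r3: IF@1 ID@2 stall=0 (-) EX@3 MEM@4 WB@5
I1 add r2 <- r1,r1: IF@2 ID@3 stall=0 (-) EX@4 MEM@5 WB@6
I2 ld r2 <- r1: IF@3 ID@4 stall=0 (-) EX@5 MEM@6 WB@7
I3 mul r2 <- r4,r1: IF@4 ID@5 stall=0 (-) EX@6 MEM@7 WB@8
I4 add r3 <- r1,r5: IF@5 ID@6 stall=0 (-) EX@7 MEM@8 WB@9
I5 sub r3 <- r1,r4: IF@6 ID@7 stall=0 (-) EX@8 MEM@9 WB@10
I6 add r2 <- r3,r2: IF@7 ID@8 stall=2 (RAW on I5.r3 (WB@10)) EX@11 MEM@12 WB@13

Answer: 5 6 7 8 9 10 13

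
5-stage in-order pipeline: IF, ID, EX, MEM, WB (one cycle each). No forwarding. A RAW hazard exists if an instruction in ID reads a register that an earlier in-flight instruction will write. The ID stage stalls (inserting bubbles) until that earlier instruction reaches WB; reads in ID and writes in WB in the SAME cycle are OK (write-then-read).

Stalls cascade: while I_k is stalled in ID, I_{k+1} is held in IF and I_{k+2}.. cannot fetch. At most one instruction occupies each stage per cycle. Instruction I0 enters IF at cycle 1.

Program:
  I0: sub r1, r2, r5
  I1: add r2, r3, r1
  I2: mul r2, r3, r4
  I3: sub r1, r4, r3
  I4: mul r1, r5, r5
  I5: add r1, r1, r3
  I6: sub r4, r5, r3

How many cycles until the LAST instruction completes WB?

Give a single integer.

I0 sub r1 <- r2,r5: IF@1 ID@2 stall=0 (-) EX@3 MEM@4 WB@5
I1 add r2 <- r3,r1: IF@2 ID@3 stall=2 (RAW on I0.r1 (WB@5)) EX@6 MEM@7 WB@8
I2 mul r2 <- r3,r4: IF@3 ID@6 stall=0 (-) EX@7 MEM@8 WB@9
I3 sub r1 <- r4,r3: IF@6 ID@7 stall=0 (-) EX@8 MEM@9 WB@10
I4 mul r1 <- r5,r5: IF@7 ID@8 stall=0 (-) EX@9 MEM@10 WB@11
I5 add r1 <- r1,r3: IF@8 ID@9 stall=2 (RAW on I4.r1 (WB@11)) EX@12 MEM@13 WB@14
I6 sub r4 <- r5,r3: IF@9 ID@12 stall=0 (-) EX@13 MEM@14 WB@15

Answer: 15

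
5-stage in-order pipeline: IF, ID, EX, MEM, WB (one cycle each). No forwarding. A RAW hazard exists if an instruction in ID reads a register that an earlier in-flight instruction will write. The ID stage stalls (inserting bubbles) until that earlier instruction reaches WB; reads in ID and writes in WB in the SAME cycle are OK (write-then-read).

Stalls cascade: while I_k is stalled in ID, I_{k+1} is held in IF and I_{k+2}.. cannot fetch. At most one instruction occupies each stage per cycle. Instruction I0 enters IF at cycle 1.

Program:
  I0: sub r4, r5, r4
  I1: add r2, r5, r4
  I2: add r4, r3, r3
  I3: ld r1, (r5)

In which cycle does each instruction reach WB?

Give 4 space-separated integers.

Answer: 5 8 9 10

Derivation:
I0 sub r4 <- r5,r4: IF@1 ID@2 stall=0 (-) EX@3 MEM@4 WB@5
I1 add r2 <- r5,r4: IF@2 ID@3 stall=2 (RAW on I0.r4 (WB@5)) EX@6 MEM@7 WB@8
I2 add r4 <- r3,r3: IF@3 ID@6 stall=0 (-) EX@7 MEM@8 WB@9
I3 ld r1 <- r5: IF@6 ID@7 stall=0 (-) EX@8 MEM@9 WB@10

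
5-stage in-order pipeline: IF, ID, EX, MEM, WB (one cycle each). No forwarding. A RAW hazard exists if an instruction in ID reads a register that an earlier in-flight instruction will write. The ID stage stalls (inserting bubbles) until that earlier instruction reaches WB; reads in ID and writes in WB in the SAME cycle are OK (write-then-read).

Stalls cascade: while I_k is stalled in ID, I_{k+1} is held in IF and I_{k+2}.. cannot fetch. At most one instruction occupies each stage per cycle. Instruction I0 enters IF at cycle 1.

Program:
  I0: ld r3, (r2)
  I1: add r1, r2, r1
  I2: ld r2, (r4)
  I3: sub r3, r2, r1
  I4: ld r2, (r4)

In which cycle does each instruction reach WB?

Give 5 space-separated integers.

I0 ld r3 <- r2: IF@1 ID@2 stall=0 (-) EX@3 MEM@4 WB@5
I1 add r1 <- r2,r1: IF@2 ID@3 stall=0 (-) EX@4 MEM@5 WB@6
I2 ld r2 <- r4: IF@3 ID@4 stall=0 (-) EX@5 MEM@6 WB@7
I3 sub r3 <- r2,r1: IF@4 ID@5 stall=2 (RAW on I2.r2 (WB@7)) EX@8 MEM@9 WB@10
I4 ld r2 <- r4: IF@5 ID@8 stall=0 (-) EX@9 MEM@10 WB@11

Answer: 5 6 7 10 11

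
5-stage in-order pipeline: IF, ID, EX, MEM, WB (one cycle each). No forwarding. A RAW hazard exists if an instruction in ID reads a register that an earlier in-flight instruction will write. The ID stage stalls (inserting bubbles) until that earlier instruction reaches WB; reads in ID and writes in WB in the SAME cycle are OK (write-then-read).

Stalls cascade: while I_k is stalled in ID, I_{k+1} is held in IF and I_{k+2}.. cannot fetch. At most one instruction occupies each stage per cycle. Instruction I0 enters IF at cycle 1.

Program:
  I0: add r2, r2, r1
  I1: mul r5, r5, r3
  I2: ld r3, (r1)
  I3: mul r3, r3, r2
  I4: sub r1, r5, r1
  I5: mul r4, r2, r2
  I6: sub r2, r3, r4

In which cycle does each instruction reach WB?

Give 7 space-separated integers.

Answer: 5 6 7 10 11 12 15

Derivation:
I0 add r2 <- r2,r1: IF@1 ID@2 stall=0 (-) EX@3 MEM@4 WB@5
I1 mul r5 <- r5,r3: IF@2 ID@3 stall=0 (-) EX@4 MEM@5 WB@6
I2 ld r3 <- r1: IF@3 ID@4 stall=0 (-) EX@5 MEM@6 WB@7
I3 mul r3 <- r3,r2: IF@4 ID@5 stall=2 (RAW on I2.r3 (WB@7)) EX@8 MEM@9 WB@10
I4 sub r1 <- r5,r1: IF@5 ID@8 stall=0 (-) EX@9 MEM@10 WB@11
I5 mul r4 <- r2,r2: IF@8 ID@9 stall=0 (-) EX@10 MEM@11 WB@12
I6 sub r2 <- r3,r4: IF@9 ID@10 stall=2 (RAW on I5.r4 (WB@12)) EX@13 MEM@14 WB@15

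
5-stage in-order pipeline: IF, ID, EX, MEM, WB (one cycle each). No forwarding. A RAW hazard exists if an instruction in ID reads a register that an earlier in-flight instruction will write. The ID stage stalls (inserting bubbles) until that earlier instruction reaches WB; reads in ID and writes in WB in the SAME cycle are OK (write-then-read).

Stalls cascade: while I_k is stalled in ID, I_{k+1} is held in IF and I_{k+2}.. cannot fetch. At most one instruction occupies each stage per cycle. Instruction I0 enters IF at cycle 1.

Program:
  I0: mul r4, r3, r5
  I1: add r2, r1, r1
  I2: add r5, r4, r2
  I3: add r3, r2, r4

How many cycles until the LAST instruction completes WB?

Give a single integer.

I0 mul r4 <- r3,r5: IF@1 ID@2 stall=0 (-) EX@3 MEM@4 WB@5
I1 add r2 <- r1,r1: IF@2 ID@3 stall=0 (-) EX@4 MEM@5 WB@6
I2 add r5 <- r4,r2: IF@3 ID@4 stall=2 (RAW on I1.r2 (WB@6)) EX@7 MEM@8 WB@9
I3 add r3 <- r2,r4: IF@4 ID@7 stall=0 (-) EX@8 MEM@9 WB@10

Answer: 10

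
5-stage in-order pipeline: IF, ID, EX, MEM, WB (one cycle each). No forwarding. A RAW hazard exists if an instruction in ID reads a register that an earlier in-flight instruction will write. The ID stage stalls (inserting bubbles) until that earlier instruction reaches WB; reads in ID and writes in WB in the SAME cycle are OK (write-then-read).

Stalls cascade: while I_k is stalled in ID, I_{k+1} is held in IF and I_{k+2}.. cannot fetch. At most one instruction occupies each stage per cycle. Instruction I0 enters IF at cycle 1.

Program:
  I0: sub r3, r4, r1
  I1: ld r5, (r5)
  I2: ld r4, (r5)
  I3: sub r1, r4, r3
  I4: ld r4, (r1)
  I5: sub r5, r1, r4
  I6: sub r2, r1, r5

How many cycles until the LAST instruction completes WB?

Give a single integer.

I0 sub r3 <- r4,r1: IF@1 ID@2 stall=0 (-) EX@3 MEM@4 WB@5
I1 ld r5 <- r5: IF@2 ID@3 stall=0 (-) EX@4 MEM@5 WB@6
I2 ld r4 <- r5: IF@3 ID@4 stall=2 (RAW on I1.r5 (WB@6)) EX@7 MEM@8 WB@9
I3 sub r1 <- r4,r3: IF@4 ID@7 stall=2 (RAW on I2.r4 (WB@9)) EX@10 MEM@11 WB@12
I4 ld r4 <- r1: IF@7 ID@10 stall=2 (RAW on I3.r1 (WB@12)) EX@13 MEM@14 WB@15
I5 sub r5 <- r1,r4: IF@10 ID@13 stall=2 (RAW on I4.r4 (WB@15)) EX@16 MEM@17 WB@18
I6 sub r2 <- r1,r5: IF@13 ID@16 stall=2 (RAW on I5.r5 (WB@18)) EX@19 MEM@20 WB@21

Answer: 21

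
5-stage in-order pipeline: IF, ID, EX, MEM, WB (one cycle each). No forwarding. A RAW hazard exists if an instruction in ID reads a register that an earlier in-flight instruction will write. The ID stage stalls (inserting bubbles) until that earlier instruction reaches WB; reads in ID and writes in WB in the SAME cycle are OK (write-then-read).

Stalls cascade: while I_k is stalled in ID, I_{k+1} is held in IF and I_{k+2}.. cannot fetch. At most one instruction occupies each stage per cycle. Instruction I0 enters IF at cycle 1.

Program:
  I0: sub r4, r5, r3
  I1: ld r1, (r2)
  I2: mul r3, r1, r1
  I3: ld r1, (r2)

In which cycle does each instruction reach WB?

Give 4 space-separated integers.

Answer: 5 6 9 10

Derivation:
I0 sub r4 <- r5,r3: IF@1 ID@2 stall=0 (-) EX@3 MEM@4 WB@5
I1 ld r1 <- r2: IF@2 ID@3 stall=0 (-) EX@4 MEM@5 WB@6
I2 mul r3 <- r1,r1: IF@3 ID@4 stall=2 (RAW on I1.r1 (WB@6)) EX@7 MEM@8 WB@9
I3 ld r1 <- r2: IF@4 ID@7 stall=0 (-) EX@8 MEM@9 WB@10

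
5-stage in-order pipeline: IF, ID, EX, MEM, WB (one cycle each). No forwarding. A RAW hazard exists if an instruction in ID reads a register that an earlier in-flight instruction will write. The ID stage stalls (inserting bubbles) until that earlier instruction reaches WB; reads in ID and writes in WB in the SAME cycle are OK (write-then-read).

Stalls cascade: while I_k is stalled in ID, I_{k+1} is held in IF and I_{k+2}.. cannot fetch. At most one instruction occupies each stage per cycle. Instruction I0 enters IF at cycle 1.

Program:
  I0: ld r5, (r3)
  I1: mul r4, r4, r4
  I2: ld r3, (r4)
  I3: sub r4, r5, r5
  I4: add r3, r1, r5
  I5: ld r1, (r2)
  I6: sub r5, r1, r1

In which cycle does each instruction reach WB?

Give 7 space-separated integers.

Answer: 5 6 9 10 11 12 15

Derivation:
I0 ld r5 <- r3: IF@1 ID@2 stall=0 (-) EX@3 MEM@4 WB@5
I1 mul r4 <- r4,r4: IF@2 ID@3 stall=0 (-) EX@4 MEM@5 WB@6
I2 ld r3 <- r4: IF@3 ID@4 stall=2 (RAW on I1.r4 (WB@6)) EX@7 MEM@8 WB@9
I3 sub r4 <- r5,r5: IF@4 ID@7 stall=0 (-) EX@8 MEM@9 WB@10
I4 add r3 <- r1,r5: IF@7 ID@8 stall=0 (-) EX@9 MEM@10 WB@11
I5 ld r1 <- r2: IF@8 ID@9 stall=0 (-) EX@10 MEM@11 WB@12
I6 sub r5 <- r1,r1: IF@9 ID@10 stall=2 (RAW on I5.r1 (WB@12)) EX@13 MEM@14 WB@15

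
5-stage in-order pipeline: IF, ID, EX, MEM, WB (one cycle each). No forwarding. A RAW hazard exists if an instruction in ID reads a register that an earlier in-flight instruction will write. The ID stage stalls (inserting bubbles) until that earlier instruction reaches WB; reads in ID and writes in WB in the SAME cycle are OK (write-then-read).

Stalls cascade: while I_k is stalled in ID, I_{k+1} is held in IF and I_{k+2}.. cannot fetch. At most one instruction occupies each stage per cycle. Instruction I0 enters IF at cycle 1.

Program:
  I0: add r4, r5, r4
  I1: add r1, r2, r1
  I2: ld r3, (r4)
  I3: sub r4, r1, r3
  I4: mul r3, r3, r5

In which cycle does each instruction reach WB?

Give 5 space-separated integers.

I0 add r4 <- r5,r4: IF@1 ID@2 stall=0 (-) EX@3 MEM@4 WB@5
I1 add r1 <- r2,r1: IF@2 ID@3 stall=0 (-) EX@4 MEM@5 WB@6
I2 ld r3 <- r4: IF@3 ID@4 stall=1 (RAW on I0.r4 (WB@5)) EX@6 MEM@7 WB@8
I3 sub r4 <- r1,r3: IF@4 ID@6 stall=2 (RAW on I2.r3 (WB@8)) EX@9 MEM@10 WB@11
I4 mul r3 <- r3,r5: IF@6 ID@9 stall=0 (-) EX@10 MEM@11 WB@12

Answer: 5 6 8 11 12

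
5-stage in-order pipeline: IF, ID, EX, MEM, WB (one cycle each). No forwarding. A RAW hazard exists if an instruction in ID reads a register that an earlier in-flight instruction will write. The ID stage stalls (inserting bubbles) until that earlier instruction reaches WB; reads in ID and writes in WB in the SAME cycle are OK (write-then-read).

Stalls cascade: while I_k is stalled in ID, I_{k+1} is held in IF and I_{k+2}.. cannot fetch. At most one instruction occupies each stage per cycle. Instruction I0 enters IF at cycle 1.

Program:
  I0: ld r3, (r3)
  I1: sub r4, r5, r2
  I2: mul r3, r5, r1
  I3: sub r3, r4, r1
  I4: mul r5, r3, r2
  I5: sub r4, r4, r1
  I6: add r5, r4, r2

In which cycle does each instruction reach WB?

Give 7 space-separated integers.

Answer: 5 6 7 9 12 13 16

Derivation:
I0 ld r3 <- r3: IF@1 ID@2 stall=0 (-) EX@3 MEM@4 WB@5
I1 sub r4 <- r5,r2: IF@2 ID@3 stall=0 (-) EX@4 MEM@5 WB@6
I2 mul r3 <- r5,r1: IF@3 ID@4 stall=0 (-) EX@5 MEM@6 WB@7
I3 sub r3 <- r4,r1: IF@4 ID@5 stall=1 (RAW on I1.r4 (WB@6)) EX@7 MEM@8 WB@9
I4 mul r5 <- r3,r2: IF@5 ID@7 stall=2 (RAW on I3.r3 (WB@9)) EX@10 MEM@11 WB@12
I5 sub r4 <- r4,r1: IF@7 ID@10 stall=0 (-) EX@11 MEM@12 WB@13
I6 add r5 <- r4,r2: IF@10 ID@11 stall=2 (RAW on I5.r4 (WB@13)) EX@14 MEM@15 WB@16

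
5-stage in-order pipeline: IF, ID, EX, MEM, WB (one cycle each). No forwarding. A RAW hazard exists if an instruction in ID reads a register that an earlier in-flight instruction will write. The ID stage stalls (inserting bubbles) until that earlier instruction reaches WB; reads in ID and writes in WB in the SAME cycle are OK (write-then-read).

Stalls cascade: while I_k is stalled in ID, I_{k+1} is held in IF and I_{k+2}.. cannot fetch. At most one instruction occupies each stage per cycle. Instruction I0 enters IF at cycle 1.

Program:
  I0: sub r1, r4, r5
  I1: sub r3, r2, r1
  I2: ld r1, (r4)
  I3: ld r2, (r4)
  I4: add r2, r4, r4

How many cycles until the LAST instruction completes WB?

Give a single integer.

Answer: 11

Derivation:
I0 sub r1 <- r4,r5: IF@1 ID@2 stall=0 (-) EX@3 MEM@4 WB@5
I1 sub r3 <- r2,r1: IF@2 ID@3 stall=2 (RAW on I0.r1 (WB@5)) EX@6 MEM@7 WB@8
I2 ld r1 <- r4: IF@3 ID@6 stall=0 (-) EX@7 MEM@8 WB@9
I3 ld r2 <- r4: IF@6 ID@7 stall=0 (-) EX@8 MEM@9 WB@10
I4 add r2 <- r4,r4: IF@7 ID@8 stall=0 (-) EX@9 MEM@10 WB@11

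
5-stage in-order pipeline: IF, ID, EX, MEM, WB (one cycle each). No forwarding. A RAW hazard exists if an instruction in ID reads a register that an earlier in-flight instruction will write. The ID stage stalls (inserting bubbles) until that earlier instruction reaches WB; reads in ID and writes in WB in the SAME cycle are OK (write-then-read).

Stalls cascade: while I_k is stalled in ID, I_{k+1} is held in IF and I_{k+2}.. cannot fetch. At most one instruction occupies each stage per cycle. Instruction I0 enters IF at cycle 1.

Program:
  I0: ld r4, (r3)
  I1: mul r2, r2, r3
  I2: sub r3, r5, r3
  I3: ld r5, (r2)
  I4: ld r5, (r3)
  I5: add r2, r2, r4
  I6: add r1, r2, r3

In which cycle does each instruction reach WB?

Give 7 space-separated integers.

Answer: 5 6 7 9 10 11 14

Derivation:
I0 ld r4 <- r3: IF@1 ID@2 stall=0 (-) EX@3 MEM@4 WB@5
I1 mul r2 <- r2,r3: IF@2 ID@3 stall=0 (-) EX@4 MEM@5 WB@6
I2 sub r3 <- r5,r3: IF@3 ID@4 stall=0 (-) EX@5 MEM@6 WB@7
I3 ld r5 <- r2: IF@4 ID@5 stall=1 (RAW on I1.r2 (WB@6)) EX@7 MEM@8 WB@9
I4 ld r5 <- r3: IF@5 ID@7 stall=0 (-) EX@8 MEM@9 WB@10
I5 add r2 <- r2,r4: IF@7 ID@8 stall=0 (-) EX@9 MEM@10 WB@11
I6 add r1 <- r2,r3: IF@8 ID@9 stall=2 (RAW on I5.r2 (WB@11)) EX@12 MEM@13 WB@14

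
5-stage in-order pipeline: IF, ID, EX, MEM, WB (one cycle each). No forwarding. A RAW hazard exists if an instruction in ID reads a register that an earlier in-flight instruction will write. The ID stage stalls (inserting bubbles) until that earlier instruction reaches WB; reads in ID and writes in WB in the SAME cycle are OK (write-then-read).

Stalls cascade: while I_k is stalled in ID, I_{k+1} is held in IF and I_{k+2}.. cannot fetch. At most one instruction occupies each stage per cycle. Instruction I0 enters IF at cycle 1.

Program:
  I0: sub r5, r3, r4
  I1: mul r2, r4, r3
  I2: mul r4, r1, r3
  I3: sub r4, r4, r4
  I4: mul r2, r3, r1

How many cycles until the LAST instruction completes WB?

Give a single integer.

Answer: 11

Derivation:
I0 sub r5 <- r3,r4: IF@1 ID@2 stall=0 (-) EX@3 MEM@4 WB@5
I1 mul r2 <- r4,r3: IF@2 ID@3 stall=0 (-) EX@4 MEM@5 WB@6
I2 mul r4 <- r1,r3: IF@3 ID@4 stall=0 (-) EX@5 MEM@6 WB@7
I3 sub r4 <- r4,r4: IF@4 ID@5 stall=2 (RAW on I2.r4 (WB@7)) EX@8 MEM@9 WB@10
I4 mul r2 <- r3,r1: IF@5 ID@8 stall=0 (-) EX@9 MEM@10 WB@11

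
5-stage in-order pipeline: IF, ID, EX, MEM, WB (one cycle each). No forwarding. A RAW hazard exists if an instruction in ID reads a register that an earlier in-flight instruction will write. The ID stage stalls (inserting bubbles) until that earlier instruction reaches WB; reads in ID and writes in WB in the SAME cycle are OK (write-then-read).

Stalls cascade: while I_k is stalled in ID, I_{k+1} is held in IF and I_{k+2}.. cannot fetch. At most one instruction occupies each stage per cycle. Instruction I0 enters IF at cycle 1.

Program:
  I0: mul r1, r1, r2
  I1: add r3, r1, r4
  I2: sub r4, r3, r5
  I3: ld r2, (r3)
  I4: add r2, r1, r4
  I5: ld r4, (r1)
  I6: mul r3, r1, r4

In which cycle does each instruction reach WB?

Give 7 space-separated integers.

I0 mul r1 <- r1,r2: IF@1 ID@2 stall=0 (-) EX@3 MEM@4 WB@5
I1 add r3 <- r1,r4: IF@2 ID@3 stall=2 (RAW on I0.r1 (WB@5)) EX@6 MEM@7 WB@8
I2 sub r4 <- r3,r5: IF@3 ID@6 stall=2 (RAW on I1.r3 (WB@8)) EX@9 MEM@10 WB@11
I3 ld r2 <- r3: IF@6 ID@9 stall=0 (-) EX@10 MEM@11 WB@12
I4 add r2 <- r1,r4: IF@9 ID@10 stall=1 (RAW on I2.r4 (WB@11)) EX@12 MEM@13 WB@14
I5 ld r4 <- r1: IF@10 ID@12 stall=0 (-) EX@13 MEM@14 WB@15
I6 mul r3 <- r1,r4: IF@12 ID@13 stall=2 (RAW on I5.r4 (WB@15)) EX@16 MEM@17 WB@18

Answer: 5 8 11 12 14 15 18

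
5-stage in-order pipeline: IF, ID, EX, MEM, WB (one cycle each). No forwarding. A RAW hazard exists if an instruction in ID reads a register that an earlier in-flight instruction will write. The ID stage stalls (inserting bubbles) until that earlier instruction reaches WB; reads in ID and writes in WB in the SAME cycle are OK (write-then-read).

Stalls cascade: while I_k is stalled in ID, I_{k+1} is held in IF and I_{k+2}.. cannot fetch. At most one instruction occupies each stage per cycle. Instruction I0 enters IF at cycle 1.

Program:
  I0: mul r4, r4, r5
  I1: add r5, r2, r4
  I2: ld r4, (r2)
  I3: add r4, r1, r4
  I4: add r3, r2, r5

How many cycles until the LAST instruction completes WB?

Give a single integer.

I0 mul r4 <- r4,r5: IF@1 ID@2 stall=0 (-) EX@3 MEM@4 WB@5
I1 add r5 <- r2,r4: IF@2 ID@3 stall=2 (RAW on I0.r4 (WB@5)) EX@6 MEM@7 WB@8
I2 ld r4 <- r2: IF@3 ID@6 stall=0 (-) EX@7 MEM@8 WB@9
I3 add r4 <- r1,r4: IF@6 ID@7 stall=2 (RAW on I2.r4 (WB@9)) EX@10 MEM@11 WB@12
I4 add r3 <- r2,r5: IF@7 ID@10 stall=0 (-) EX@11 MEM@12 WB@13

Answer: 13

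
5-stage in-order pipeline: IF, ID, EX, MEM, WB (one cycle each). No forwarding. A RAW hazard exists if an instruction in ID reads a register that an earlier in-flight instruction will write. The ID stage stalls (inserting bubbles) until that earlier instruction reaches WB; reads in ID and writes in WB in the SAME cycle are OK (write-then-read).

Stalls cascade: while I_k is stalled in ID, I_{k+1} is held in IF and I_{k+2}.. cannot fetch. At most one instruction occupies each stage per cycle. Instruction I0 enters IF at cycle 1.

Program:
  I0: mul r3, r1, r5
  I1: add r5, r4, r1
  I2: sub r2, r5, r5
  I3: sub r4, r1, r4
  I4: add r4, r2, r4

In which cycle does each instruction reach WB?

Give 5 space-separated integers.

I0 mul r3 <- r1,r5: IF@1 ID@2 stall=0 (-) EX@3 MEM@4 WB@5
I1 add r5 <- r4,r1: IF@2 ID@3 stall=0 (-) EX@4 MEM@5 WB@6
I2 sub r2 <- r5,r5: IF@3 ID@4 stall=2 (RAW on I1.r5 (WB@6)) EX@7 MEM@8 WB@9
I3 sub r4 <- r1,r4: IF@4 ID@7 stall=0 (-) EX@8 MEM@9 WB@10
I4 add r4 <- r2,r4: IF@7 ID@8 stall=2 (RAW on I3.r4 (WB@10)) EX@11 MEM@12 WB@13

Answer: 5 6 9 10 13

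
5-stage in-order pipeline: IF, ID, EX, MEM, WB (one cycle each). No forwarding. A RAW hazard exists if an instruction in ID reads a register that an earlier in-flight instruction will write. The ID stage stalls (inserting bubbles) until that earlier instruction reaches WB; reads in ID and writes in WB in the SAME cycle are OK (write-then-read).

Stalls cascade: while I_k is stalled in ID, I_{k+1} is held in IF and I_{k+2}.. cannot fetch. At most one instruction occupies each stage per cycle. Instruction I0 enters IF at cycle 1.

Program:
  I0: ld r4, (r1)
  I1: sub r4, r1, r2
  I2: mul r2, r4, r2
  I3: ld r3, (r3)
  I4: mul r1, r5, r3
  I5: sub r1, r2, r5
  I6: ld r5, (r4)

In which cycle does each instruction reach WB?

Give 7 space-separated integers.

Answer: 5 6 9 10 13 14 15

Derivation:
I0 ld r4 <- r1: IF@1 ID@2 stall=0 (-) EX@3 MEM@4 WB@5
I1 sub r4 <- r1,r2: IF@2 ID@3 stall=0 (-) EX@4 MEM@5 WB@6
I2 mul r2 <- r4,r2: IF@3 ID@4 stall=2 (RAW on I1.r4 (WB@6)) EX@7 MEM@8 WB@9
I3 ld r3 <- r3: IF@4 ID@7 stall=0 (-) EX@8 MEM@9 WB@10
I4 mul r1 <- r5,r3: IF@7 ID@8 stall=2 (RAW on I3.r3 (WB@10)) EX@11 MEM@12 WB@13
I5 sub r1 <- r2,r5: IF@8 ID@11 stall=0 (-) EX@12 MEM@13 WB@14
I6 ld r5 <- r4: IF@11 ID@12 stall=0 (-) EX@13 MEM@14 WB@15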